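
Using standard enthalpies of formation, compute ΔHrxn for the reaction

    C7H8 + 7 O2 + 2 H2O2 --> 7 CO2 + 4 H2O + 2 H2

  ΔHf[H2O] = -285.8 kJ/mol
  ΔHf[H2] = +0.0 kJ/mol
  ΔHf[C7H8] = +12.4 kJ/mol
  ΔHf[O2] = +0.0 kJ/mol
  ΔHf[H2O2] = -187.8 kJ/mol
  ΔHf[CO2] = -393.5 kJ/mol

Products: 7·(-393.5) + 4·(-285.8) + 2·(+0.0) = -3897.7
Reactants: 1·(+12.4) + 7·(+0.0) + 2·(-187.8) = -363.2
ΔHrxn = (-3897.7) − (-363.2) = -3534.5 kJ/mol

ΔHrxn = -3534.5 kJ/mol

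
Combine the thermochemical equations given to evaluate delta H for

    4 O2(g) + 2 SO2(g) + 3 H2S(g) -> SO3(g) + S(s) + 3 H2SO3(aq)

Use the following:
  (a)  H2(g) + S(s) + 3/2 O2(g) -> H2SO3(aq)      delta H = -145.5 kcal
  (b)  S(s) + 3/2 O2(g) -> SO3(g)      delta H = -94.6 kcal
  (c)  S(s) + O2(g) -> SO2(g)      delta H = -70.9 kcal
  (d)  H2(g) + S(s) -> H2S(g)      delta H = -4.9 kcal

delta H = -374.6 kcal

(a) × 3: (3)·(-145.5) = -436.5 kcal
(b) as written: -94.6 kcal
(c) reversed and × 2: (-2)·(-70.9) = +141.8 kcal
(d) reversed and × 3: (-3)·(-4.9) = +14.7 kcal
Combining the equations, delta H = (3)·(-145.5) + (1)·(-94.6) + (-2)·(-70.9) + (-3)·(-4.9) = -374.6 kcal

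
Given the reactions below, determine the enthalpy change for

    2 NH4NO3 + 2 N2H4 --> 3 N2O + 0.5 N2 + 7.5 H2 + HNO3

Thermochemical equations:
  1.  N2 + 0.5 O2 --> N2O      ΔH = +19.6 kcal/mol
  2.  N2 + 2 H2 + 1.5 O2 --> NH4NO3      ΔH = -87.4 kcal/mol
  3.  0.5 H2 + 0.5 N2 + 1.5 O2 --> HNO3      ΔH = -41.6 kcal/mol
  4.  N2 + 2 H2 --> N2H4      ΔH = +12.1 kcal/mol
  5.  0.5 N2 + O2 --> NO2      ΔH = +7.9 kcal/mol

ΔH = 167.8 kcal/mol

eq. 1 × 3: (3)·(+19.6) = +58.8 kcal/mol
eq. 2 reversed and × 2: (-2)·(-87.4) = +174.8 kcal/mol
eq. 3 as written: -41.6 kcal/mol
eq. 4 reversed and × 2: (-2)·(+12.1) = -24.2 kcal/mol
eq. 5: not needed.
Combining the equations, ΔH = (+58.8) + (+174.8) + (-41.6) + (-24.2) = 167.8 kcal/mol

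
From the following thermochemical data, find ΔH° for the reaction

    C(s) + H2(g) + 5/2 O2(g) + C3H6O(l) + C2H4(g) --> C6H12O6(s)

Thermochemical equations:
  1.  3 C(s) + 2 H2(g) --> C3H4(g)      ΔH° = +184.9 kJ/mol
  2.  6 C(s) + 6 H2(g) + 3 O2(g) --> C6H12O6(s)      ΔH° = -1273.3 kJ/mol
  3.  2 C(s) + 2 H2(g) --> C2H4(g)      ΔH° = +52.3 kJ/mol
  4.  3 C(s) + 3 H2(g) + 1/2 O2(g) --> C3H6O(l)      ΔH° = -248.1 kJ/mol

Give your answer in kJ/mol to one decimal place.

ΔH° = -1077.5 kJ/mol

eq. 1: not needed.
eq. 2 as written: -1273.3 kJ/mol
eq. 3 reversed: -52.3 kJ/mol
eq. 4 reversed: +248.1 kJ/mol
Combining the equations, ΔH° = (-1273.3) + (-52.3) + (+248.1) = -1077.5 kJ/mol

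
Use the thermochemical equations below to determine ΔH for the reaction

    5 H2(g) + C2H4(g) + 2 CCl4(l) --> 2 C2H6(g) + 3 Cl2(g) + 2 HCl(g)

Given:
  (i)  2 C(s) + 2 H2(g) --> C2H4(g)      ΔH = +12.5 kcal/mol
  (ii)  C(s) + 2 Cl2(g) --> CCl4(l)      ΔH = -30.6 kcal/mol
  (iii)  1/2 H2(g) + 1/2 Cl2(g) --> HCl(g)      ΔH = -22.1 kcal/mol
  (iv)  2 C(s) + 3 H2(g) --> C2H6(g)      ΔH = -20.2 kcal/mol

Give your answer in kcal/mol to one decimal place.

ΔH = -35.9 kcal/mol

(i) reversed: -12.5 kcal/mol
(ii) reversed and × 2: (-2)·(-30.6) = +61.2 kcal/mol
(iii) × 2: (2)·(-22.1) = -44.2 kcal/mol
(iv) × 2: (2)·(-20.2) = -40.4 kcal/mol
Since enthalpy is a state function, ΔH = (-12.5) + (+61.2) + (-44.2) + (-40.4) = -35.9 kcal/mol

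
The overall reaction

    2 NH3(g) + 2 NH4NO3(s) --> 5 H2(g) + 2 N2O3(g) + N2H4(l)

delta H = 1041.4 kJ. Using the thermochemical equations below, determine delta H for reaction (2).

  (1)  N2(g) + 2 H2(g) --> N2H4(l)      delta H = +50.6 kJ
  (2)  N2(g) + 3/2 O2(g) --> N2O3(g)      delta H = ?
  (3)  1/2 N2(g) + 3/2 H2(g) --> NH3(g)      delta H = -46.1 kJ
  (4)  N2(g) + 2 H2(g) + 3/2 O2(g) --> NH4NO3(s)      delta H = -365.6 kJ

(1) as written (N2H4(l) already on the product side): +50.6 kJ
(2) × 2 (×2 to match 2 N2O3(g) in the target): contributes 2·x
(3) reversed and × 2 (NH3(g) must end up as a reactant; scale by 2 for the 2 NH3(g)): (-2)·(-46.1) = +92.2 kJ
(4) reversed and × 2 (reverse to put NH4NO3(s) on the reactant side; ×2 to match 2 NH4NO3(s) in the target): (-2)·(-365.6) = +731.2 kJ
+1041.4 = (+50.6) + (+92.2) + (+731.2) + 2·x
x = (+1041.4 − (+874.0)) / (2) = 83.7 kJ

delta H = 83.7 kJ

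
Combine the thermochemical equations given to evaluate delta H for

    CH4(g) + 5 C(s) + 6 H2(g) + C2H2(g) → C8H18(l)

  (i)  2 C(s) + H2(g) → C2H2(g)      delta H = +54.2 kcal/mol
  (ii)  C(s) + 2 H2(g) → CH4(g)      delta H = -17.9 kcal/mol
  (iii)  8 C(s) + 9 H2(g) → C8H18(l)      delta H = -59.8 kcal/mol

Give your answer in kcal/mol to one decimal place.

delta H = -96.1 kcal/mol

(i) reversed (reverse to put C2H2(g) on the reactant side): -54.2 kcal/mol
(ii) reversed (CH4(g) must end up as a reactant): +17.9 kcal/mol
(iii) as written (C8H18(l) already on the product side): -59.8 kcal/mol
delta H = (-54.2) + (+17.9) + (-59.8) = -96.1 kcal/mol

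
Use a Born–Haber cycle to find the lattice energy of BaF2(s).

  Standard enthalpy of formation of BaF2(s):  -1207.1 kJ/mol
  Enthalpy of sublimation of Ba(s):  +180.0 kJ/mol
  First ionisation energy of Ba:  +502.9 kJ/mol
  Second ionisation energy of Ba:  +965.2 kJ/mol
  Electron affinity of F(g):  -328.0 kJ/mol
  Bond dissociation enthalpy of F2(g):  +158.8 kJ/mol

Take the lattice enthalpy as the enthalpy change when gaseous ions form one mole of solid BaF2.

U = -2358.0 kJ/mol

ΔHf° = 1·ΔHsub + 1·(ΣIE) + 1·D(F2) + 2·EA + U
-1207.1 = 1·(+180.0) + 1·(+1468.1) + 1·(+158.8) + 2·(-328.0) + U
U = -1207.1 − (+1150.9) = -2358.0 kJ/mol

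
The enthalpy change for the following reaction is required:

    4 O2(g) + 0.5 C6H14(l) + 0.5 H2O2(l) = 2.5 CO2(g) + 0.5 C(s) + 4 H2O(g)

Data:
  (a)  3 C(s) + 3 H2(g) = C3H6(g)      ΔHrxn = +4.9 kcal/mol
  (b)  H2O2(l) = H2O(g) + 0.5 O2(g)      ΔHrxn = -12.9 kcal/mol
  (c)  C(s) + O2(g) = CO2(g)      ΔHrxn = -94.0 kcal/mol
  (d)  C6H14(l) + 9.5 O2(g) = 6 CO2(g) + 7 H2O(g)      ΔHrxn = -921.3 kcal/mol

(a): not needed (C3H6(g) appears nowhere else).
(b) × 1/2 (×1/2 to match 1/2 H2O2(l) in the target): (1/2)·(-12.9) = -6.45 kcal/mol
(c) reversed and × 1/2: (-1/2)·(-94.0) = +47.0 kcal/mol
(d) × 1/2 (×1/2 to match 1/2 C6H14(l) in the target): (1/2)·(-921.3) = -460.65 kcal/mol
ΔHrxn = (1/2)·(-12.9) + (-1/2)·(-94.0) + (1/2)·(-921.3) = -420.1 kcal/mol

ΔHrxn = -420.1 kcal/mol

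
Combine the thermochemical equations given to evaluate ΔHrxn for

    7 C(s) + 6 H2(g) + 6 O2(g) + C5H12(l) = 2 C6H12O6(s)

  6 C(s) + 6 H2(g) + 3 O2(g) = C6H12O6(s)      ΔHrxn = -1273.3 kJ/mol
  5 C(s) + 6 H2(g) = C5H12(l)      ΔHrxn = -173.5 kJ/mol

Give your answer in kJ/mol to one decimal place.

ΔHrxn = -2373.1 kJ/mol

equation 1 × 2 (×2 to match 2 C6H12O6(s) in the target): (2)·(-1273.3) = -2546.6 kJ/mol
equation 2 reversed (C5H12(l) must end up as a reactant): +173.5 kJ/mol
ΔHrxn = (2)·(-1273.3) + (-1)·(-173.5) = -2373.1 kJ/mol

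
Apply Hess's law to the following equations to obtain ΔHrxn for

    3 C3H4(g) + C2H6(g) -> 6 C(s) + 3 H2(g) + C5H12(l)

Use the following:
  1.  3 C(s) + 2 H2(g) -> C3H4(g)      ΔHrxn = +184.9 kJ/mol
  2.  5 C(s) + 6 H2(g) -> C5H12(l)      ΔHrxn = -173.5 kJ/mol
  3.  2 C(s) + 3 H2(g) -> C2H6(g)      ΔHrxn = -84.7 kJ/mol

ΔHrxn = -643.5 kJ/mol

eq. 1 reversed and × 3 (C3H4(g) must end up as a reactant; scale by 3 for the 3 C3H4(g)): (-3)·(+184.9) = -554.7 kJ/mol
eq. 2 as written (C5H12(l) already on the product side): -173.5 kJ/mol
eq. 3 reversed (reverse to put C2H6(g) on the reactant side): +84.7 kJ/mol
ΔHrxn = (-554.7) + (-173.5) + (+84.7) = -643.5 kJ/mol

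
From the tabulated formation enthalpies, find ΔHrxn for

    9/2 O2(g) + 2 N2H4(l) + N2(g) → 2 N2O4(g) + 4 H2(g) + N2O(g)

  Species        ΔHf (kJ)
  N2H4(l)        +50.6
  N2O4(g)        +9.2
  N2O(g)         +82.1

ΔHrxn = -0.7 kJ

Products: 2·(+9.2) + 4·(+0.0) + 1·(+82.1) = +100.5
Reactants: 9/2·(+0.0) + 2·(+50.6) + 1·(+0.0) = +101.2
ΔHrxn = (+100.5) − (+101.2) = -0.7 kJ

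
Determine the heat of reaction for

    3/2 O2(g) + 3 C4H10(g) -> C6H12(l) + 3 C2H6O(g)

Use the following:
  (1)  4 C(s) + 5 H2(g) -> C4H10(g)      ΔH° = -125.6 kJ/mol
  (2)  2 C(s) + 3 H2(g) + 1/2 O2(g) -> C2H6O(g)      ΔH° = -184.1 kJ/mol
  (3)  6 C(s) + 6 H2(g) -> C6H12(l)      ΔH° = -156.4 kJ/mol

(1) reversed and × 3: (-3)·(-125.6) = +376.8 kJ/mol
(2) × 3: (3)·(-184.1) = -552.3 kJ/mol
(3) as written: -156.4 kJ/mol
ΔH° = (-3)·(-125.6) + (3)·(-184.1) + (1)·(-156.4) = -331.9 kJ/mol

ΔH° = -331.9 kJ/mol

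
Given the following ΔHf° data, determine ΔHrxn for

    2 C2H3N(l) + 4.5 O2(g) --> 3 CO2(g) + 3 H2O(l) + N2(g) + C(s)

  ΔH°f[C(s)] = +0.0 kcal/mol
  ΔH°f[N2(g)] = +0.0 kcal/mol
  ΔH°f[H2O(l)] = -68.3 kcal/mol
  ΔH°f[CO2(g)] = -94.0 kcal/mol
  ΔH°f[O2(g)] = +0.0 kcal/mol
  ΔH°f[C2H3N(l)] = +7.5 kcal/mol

ΔH°rxn = Σ nΔHf°(products) − Σ nΔHf°(reactants).
Products: 3·(-94.0) + 3·(-68.3) + 1·(+0.0) + 1·(+0.0) = -486.9
Reactants: 2·(+7.5) + 9/2·(+0.0) = +15.0
ΔHrxn = (-486.9) − (+15.0) = -501.9 kcal/mol

ΔHrxn = -501.9 kcal/mol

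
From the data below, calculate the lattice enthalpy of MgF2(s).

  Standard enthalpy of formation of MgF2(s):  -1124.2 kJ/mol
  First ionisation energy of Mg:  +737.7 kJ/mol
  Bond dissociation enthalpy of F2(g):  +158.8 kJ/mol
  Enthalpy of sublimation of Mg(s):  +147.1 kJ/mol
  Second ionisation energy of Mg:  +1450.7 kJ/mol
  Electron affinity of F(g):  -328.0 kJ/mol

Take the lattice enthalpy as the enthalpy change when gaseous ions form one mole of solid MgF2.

ΔHf° = 1·ΔHsub + 1·(ΣIE) + 1·D(F2) + 2·EA + U
-1124.2 = 1·(+147.1) + 1·(+2188.4) + 1·(+158.8) + 2·(-328.0) + U
U = -1124.2 − (+1838.3) = -2962.5 kJ/mol

U = -2962.5 kJ/mol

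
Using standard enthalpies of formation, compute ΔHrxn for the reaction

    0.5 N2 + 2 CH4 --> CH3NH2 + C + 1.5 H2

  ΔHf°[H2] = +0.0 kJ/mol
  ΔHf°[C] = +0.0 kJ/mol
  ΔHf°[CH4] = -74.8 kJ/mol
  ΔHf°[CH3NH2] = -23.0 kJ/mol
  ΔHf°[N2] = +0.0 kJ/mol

ΔHrxn = 126.6 kJ/mol

Products: 1·(-23.0) + 1·(+0.0) + 3/2·(+0.0) = -23.0
Reactants: 1/2·(+0.0) + 2·(-74.8) = -149.6
ΔHrxn = (-23.0) − (-149.6) = 126.6 kJ/mol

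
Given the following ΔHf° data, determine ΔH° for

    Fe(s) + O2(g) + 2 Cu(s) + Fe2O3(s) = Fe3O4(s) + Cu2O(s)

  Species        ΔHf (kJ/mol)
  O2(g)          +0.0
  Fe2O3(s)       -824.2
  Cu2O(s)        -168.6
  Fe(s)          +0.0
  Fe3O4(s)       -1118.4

ΔH° = -462.8 kJ/mol

ΔH°rxn = Σ nΔHf°(products) − Σ nΔHf°(reactants).
Products: 1·(-1118.4) + 1·(-168.6) = -1287.0
Reactants: 1·(+0.0) + 1·(+0.0) + 2·(+0.0) + 1·(-824.2) = -824.2
ΔH° = (-1287.0) − (-824.2) = -462.8 kJ/mol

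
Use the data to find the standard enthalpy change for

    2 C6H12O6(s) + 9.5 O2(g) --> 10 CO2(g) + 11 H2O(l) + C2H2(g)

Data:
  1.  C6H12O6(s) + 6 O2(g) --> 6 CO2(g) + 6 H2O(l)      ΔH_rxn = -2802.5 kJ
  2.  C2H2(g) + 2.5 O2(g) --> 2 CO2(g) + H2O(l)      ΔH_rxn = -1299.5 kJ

eq. 1 × 2 (scale by 2 for the 2 C6H12O6(s)): (2)·(-2802.5) = -5605.0 kJ
eq. 2 reversed (reverse to put C2H2(g) on the product side): +1299.5 kJ
Since enthalpy is a state function, ΔH_rxn = (-5605.0) + (+1299.5) = -4305.5 kJ

ΔH_rxn = -4305.5 kJ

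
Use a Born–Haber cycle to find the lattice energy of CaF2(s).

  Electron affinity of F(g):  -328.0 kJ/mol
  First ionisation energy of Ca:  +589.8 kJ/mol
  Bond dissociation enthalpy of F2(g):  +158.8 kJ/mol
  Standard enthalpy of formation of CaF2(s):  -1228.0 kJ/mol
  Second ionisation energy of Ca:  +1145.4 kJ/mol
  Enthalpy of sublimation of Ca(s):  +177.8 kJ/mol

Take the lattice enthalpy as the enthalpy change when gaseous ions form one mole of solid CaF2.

ΔHf° = 1·ΔHsub + 1·(ΣIE) + 1·D(F2) + 2·EA + U
-1228.0 = 1·(+177.8) + 1·(+1735.2) + 1·(+158.8) + 2·(-328.0) + U
U = -1228.0 − (+1415.8) = -2643.8 kJ/mol

U = -2643.8 kJ/mol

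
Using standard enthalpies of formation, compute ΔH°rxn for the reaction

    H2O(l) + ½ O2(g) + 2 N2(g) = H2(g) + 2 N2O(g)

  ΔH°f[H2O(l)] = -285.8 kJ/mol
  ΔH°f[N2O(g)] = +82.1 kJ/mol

ΔH°rxn = 450.0 kJ/mol

ΔH°rxn = Σ nΔHf°(products) − Σ nΔHf°(reactants).
Products: 1·(+0.0) + 2·(+82.1) = +164.2
Reactants: 1·(-285.8) + 1/2·(+0.0) + 2·(+0.0) = -285.8
ΔH°rxn = (+164.2) − (-285.8) = 450.0 kJ/mol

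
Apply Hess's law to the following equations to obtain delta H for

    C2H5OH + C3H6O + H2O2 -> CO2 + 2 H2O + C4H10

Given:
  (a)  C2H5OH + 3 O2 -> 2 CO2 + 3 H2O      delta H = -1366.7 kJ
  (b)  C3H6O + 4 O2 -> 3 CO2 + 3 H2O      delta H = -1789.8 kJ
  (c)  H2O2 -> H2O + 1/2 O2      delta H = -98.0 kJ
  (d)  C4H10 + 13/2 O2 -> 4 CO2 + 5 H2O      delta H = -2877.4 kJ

delta H = -377.1 kJ

(a) as written (C2H5OH already on the reactant side): -1366.7 kJ
(b) as written (C3H6O already on the reactant side): -1789.8 kJ
(c) as written (H2O2 already on the reactant side): -98.0 kJ
(d) reversed (C4H10 must end up as a product): +2877.4 kJ
Summing the manipulated equations, delta H = (1)·(-1366.7) + (1)·(-1789.8) + (1)·(-98.0) + (-1)·(-2877.4) = -377.1 kJ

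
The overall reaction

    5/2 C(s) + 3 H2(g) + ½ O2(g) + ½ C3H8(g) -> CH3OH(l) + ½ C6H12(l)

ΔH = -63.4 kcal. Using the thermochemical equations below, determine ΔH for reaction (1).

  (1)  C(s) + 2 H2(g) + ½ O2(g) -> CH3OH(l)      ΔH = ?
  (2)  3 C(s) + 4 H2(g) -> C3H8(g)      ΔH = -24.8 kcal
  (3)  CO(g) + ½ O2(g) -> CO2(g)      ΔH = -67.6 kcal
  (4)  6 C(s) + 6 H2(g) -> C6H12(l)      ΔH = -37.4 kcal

(1) as written: contributes x
(2) reversed and × 1/2: (-1/2)·(-24.8) = +12.4 kcal
(3): not needed.
(4) × 1/2: (1/2)·(-37.4) = -18.7 kcal
-63.4 = (+12.4) + (-18.7) + x
x = (-63.4 − (-6.3)) / (1) = -57.1 kcal

ΔH = -57.1 kcal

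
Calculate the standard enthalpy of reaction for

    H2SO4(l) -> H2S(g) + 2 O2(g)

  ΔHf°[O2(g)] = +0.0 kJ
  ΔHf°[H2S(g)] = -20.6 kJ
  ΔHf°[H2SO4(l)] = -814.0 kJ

Products: 1·(-20.6) + 2·(+0.0) = -20.6
Reactants: 1·(-814.0) = -814.0
ΔH°rxn = (-20.6) − (-814.0) = 793.4 kJ

ΔH°rxn = 793.4 kJ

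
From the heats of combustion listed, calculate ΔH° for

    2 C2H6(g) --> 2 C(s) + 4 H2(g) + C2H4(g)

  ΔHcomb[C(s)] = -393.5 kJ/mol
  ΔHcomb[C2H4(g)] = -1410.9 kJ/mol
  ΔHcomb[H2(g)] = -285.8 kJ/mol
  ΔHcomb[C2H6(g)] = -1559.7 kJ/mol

With combustion enthalpies, reactants minus products:
= [2·(-1559.7)] − [2·(-393.5) + 4·(-285.8) + 1·(-1410.9)]
= 221.7 kJ/mol

ΔH° = 221.7 kJ/mol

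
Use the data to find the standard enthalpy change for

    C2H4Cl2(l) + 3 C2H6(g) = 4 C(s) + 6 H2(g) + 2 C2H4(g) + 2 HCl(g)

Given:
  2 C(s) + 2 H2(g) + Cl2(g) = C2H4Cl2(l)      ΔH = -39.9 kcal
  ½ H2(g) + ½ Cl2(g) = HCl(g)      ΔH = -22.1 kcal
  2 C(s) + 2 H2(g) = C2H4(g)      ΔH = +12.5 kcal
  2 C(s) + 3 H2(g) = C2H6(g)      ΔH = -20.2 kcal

ΔH = 81.3 kcal

equation 1 reversed: +39.9 kcal
equation 2 × 2: (2)·(-22.1) = -44.2 kcal
equation 3 × 2: (2)·(+12.5) = +25.0 kcal
equation 4 reversed and × 3: (-3)·(-20.2) = +60.6 kcal
ΔH = (+39.9) + (-44.2) + (+25.0) + (+60.6) = 81.3 kcal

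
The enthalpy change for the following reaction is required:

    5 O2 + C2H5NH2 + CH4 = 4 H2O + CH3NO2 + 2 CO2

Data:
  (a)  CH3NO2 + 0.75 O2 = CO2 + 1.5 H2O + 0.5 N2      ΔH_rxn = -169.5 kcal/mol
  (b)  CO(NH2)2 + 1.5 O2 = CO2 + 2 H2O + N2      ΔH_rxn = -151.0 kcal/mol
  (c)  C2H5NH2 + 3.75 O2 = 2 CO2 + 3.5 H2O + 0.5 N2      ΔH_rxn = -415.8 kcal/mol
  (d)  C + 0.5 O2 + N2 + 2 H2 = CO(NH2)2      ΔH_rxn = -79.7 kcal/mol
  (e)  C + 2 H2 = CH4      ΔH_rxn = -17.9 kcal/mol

(a) reversed (reverse to put CH3NO2 on the product side): +169.5 kcal/mol
(b) as written: -151.0 kcal/mol
(c) as written (C2H5NH2 already on the reactant side): -415.8 kcal/mol
(d) as written: -79.7 kcal/mol
(e) reversed (CH4 must end up as a reactant): +17.9 kcal/mol
By Hess's law, ΔH_rxn = (-1)·(-169.5) + (1)·(-151.0) + (1)·(-415.8) + (1)·(-79.7) + (-1)·(-17.9) = -459.1 kcal/mol

ΔH_rxn = -459.1 kcal/mol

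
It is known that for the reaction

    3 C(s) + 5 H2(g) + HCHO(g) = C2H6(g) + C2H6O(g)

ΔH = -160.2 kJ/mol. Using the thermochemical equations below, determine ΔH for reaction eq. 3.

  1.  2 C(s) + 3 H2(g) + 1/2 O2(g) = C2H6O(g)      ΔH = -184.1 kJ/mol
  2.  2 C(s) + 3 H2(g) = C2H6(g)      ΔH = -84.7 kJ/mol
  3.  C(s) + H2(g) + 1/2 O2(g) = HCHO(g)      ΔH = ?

ΔH = -108.6 kJ/mol

eq. 1 as written: -184.1 kJ/mol
eq. 2 as written: -84.7 kJ/mol
eq. 3 reversed: contributes −x
-160.2 = (-184.1) + (-84.7) − x
x = (-160.2 − (-268.8)) / (-1) = -108.6 kJ/mol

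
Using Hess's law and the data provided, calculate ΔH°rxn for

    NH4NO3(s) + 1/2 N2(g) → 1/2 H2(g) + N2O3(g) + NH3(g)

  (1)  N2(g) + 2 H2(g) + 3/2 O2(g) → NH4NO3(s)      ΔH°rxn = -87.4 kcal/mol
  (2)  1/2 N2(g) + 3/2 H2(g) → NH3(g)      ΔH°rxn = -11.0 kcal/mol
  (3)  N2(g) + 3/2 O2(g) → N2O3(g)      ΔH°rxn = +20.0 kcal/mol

ΔH°rxn = 96.4 kcal/mol

(1) reversed: +87.4 kcal/mol
(2) as written: -11.0 kcal/mol
(3) as written: +20.0 kcal/mol
ΔH°rxn = (-1)·(-87.4) + (1)·(-11.0) + (1)·(+20.0) = 96.4 kcal/mol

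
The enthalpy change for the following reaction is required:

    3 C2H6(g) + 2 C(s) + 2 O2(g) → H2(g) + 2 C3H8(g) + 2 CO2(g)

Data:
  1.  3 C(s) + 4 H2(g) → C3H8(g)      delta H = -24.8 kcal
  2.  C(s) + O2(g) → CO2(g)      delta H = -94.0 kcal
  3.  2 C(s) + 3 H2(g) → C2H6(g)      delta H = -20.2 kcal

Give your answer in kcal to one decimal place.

eq. 1 × 2: (2)·(-24.8) = -49.6 kcal
eq. 2 × 2: (2)·(-94.0) = -188.0 kcal
eq. 3 reversed and × 3: (-3)·(-20.2) = +60.6 kcal
Combining the equations, delta H = (-49.6) + (-188.0) + (+60.6) = -177.0 kcal

delta H = -177.0 kcal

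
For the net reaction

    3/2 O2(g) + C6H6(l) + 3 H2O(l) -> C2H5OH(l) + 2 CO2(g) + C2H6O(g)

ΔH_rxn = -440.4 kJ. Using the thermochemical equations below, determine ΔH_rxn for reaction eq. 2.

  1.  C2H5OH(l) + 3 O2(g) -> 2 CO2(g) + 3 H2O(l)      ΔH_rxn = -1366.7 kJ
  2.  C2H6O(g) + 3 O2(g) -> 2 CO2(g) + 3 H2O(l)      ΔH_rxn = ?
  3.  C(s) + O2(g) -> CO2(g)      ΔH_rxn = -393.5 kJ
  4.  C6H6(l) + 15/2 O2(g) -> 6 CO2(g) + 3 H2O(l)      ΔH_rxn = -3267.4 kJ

eq. 1 reversed: +1366.7 kJ
eq. 2 reversed: contributes −x
eq. 3: not needed.
eq. 4 as written: -3267.4 kJ
-440.4 = (+1366.7) + (-3267.4) − x
x = (-440.4 − (-1900.7)) / (-1) = -1460.3 kJ

ΔH_rxn = -1460.3 kJ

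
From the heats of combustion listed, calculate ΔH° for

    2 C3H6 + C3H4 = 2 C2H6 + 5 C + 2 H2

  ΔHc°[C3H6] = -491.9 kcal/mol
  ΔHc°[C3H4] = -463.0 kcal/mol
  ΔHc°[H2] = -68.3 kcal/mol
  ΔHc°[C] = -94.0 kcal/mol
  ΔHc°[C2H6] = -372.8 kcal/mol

With combustion enthalpies, reactants minus products:
= [2·(-491.9) + 1·(-463.0)] − [2·(-372.8) + 5·(-94.0) + 2·(-68.3)]
= -94.6 kcal/mol

ΔH° = -94.6 kcal/mol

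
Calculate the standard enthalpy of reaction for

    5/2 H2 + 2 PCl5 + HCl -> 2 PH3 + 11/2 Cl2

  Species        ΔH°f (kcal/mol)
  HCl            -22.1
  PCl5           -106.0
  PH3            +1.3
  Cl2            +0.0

ΔH°rxn = Σ nΔHf°(products) − Σ nΔHf°(reactants).
Products: 2·(+1.3) + 11/2·(+0.0) = +2.6
Reactants: 5/2·(+0.0) + 2·(-106.0) + 1·(-22.1) = -234.1
ΔH_rxn = (+2.6) − (-234.1) = 236.7 kcal/mol

ΔH_rxn = 236.7 kcal/mol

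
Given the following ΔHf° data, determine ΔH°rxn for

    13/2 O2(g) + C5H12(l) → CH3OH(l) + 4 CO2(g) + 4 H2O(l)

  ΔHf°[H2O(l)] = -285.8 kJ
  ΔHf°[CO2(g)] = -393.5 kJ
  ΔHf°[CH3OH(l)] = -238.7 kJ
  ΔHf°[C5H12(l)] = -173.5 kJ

Products: 1·(-238.7) + 4·(-393.5) + 4·(-285.8) = -2955.9
Reactants: 13/2·(+0.0) + 1·(-173.5) = -173.5
ΔH°rxn = (-2955.9) − (-173.5) = -2782.4 kJ

ΔH°rxn = -2782.4 kJ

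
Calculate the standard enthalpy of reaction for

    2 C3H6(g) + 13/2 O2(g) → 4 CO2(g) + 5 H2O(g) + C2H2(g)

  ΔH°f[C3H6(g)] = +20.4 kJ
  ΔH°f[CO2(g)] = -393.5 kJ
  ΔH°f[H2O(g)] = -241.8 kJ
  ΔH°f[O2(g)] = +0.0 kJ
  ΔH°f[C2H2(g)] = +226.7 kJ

ΔH°rxn = -2597.1 kJ

Products: 4·(-393.5) + 5·(-241.8) + 1·(+226.7) = -2556.3
Reactants: 2·(+20.4) + 13/2·(+0.0) = +40.8
ΔH°rxn = (-2556.3) − (+40.8) = -2597.1 kJ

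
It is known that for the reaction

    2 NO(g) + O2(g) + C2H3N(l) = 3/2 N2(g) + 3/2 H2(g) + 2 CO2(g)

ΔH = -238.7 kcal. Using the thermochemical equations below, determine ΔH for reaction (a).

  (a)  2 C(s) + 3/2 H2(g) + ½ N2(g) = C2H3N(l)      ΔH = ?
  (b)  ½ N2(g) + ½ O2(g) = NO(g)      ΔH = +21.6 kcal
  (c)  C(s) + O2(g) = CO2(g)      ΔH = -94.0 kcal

(a) reversed: contributes −x
(b) reversed and × 2: (-2)·(+21.6) = -43.2 kcal
(c) × 2: (2)·(-94.0) = -188.0 kcal
-238.7 = (-43.2) + (-188.0) − x
x = (-238.7 − (-231.2)) / (-1) = 7.5 kcal

ΔH = 7.5 kcal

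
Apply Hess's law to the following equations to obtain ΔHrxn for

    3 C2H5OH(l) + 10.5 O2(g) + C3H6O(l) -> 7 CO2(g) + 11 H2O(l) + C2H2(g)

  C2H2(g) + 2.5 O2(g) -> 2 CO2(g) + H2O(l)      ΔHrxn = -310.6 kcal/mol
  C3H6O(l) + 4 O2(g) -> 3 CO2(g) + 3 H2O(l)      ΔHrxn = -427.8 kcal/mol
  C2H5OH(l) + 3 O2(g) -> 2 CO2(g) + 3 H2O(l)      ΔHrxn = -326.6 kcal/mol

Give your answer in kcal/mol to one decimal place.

ΔHrxn = -1097.0 kcal/mol

equation 1 reversed (reverse to put C2H2(g) on the product side): +310.6 kcal/mol
equation 2 as written (C3H6O(l) already on the reactant side): -427.8 kcal/mol
equation 3 × 3 (×3 to match 3 C2H5OH(l) in the target): (3)·(-326.6) = -979.8 kcal/mol
ΔHrxn = (-1)·(-310.6) + (1)·(-427.8) + (3)·(-326.6) = -1097.0 kcal/mol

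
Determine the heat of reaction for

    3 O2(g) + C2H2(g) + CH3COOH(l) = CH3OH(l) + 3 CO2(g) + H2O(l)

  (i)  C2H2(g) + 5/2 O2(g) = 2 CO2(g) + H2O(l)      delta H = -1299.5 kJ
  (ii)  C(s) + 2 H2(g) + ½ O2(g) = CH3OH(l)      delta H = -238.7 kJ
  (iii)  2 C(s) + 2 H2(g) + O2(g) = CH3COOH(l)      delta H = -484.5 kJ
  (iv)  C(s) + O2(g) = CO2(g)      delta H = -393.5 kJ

(i) as written (C2H2(g) already on the reactant side): -1299.5 kJ
(ii) as written (CH3OH(l) already on the product side): -238.7 kJ
(iii) reversed (CH3COOH(l) must end up as a reactant): +484.5 kJ
(iv) as written: -393.5 kJ
delta H = (1)·(-1299.5) + (1)·(-238.7) + (-1)·(-484.5) + (1)·(-393.5) = -1447.2 kJ

delta H = -1447.2 kJ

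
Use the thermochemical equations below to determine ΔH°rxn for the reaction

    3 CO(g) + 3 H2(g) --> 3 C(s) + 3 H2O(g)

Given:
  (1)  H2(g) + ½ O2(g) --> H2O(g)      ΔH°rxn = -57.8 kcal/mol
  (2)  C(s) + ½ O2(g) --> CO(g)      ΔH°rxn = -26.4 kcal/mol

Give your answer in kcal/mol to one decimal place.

ΔH°rxn = -94.2 kcal/mol

(1) × 3 (scale by 3 for the 3 H2O(g)): (3)·(-57.8) = -173.4 kcal/mol
(2) reversed and × 3 (reverse to put CO(g) on the reactant side; ×3 to match 3 CO(g) in the target): (-3)·(-26.4) = +79.2 kcal/mol
ΔH°rxn = (-173.4) + (+79.2) = -94.2 kcal/mol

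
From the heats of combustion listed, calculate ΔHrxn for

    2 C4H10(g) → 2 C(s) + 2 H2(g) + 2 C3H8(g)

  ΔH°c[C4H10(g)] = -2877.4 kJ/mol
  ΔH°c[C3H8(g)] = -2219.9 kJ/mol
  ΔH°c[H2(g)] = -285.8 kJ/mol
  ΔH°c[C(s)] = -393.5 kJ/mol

Using ΔH = Σ nΔHc°(reactants) − Σ nΔHc°(products):
= [2·(-2877.4)] − [2·(-393.5) + 2·(-285.8) + 2·(-2219.9)]
= 43.6 kJ/mol

ΔHrxn = 43.6 kJ/mol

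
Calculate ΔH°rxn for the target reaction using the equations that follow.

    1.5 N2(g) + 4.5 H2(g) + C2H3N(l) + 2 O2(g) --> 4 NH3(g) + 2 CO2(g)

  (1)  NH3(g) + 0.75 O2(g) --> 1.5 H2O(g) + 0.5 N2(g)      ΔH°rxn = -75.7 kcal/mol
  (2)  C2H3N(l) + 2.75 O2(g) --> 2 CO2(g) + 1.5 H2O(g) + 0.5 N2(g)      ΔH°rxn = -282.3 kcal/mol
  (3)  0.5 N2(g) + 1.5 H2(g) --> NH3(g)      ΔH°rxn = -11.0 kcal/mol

ΔH°rxn = -239.6 kcal/mol

(1) reversed: +75.7 kcal/mol
(2) as written (C2H3N(l) already on the reactant side): -282.3 kcal/mol
(3) × 3 (scale by 3 for the 9/2 H2(g)): (3)·(-11.0) = -33.0 kcal/mol
Combining the equations, ΔH°rxn = (-1)·(-75.7) + (1)·(-282.3) + (3)·(-11.0) = -239.6 kcal/mol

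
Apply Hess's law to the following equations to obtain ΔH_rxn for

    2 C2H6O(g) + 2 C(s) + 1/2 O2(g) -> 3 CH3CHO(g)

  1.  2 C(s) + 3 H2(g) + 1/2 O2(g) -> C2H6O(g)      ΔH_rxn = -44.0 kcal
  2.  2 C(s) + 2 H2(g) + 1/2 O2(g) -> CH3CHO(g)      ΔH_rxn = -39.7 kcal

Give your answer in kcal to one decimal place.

ΔH_rxn = -31.1 kcal

eq. 1 reversed and × 2 (reverse to put C2H6O(g) on the reactant side; scale by 2 for the 2 C2H6O(g)): (-2)·(-44.0) = +88.0 kcal
eq. 2 × 3 (×3 to match 3 CH3CHO(g) in the target): (3)·(-39.7) = -119.1 kcal
ΔH_rxn = (+88.0) + (-119.1) = -31.1 kcal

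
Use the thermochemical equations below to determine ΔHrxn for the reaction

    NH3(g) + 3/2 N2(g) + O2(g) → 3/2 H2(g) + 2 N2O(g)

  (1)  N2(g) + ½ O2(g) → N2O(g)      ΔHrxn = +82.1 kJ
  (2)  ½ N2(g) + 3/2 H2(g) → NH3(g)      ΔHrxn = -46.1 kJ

ΔHrxn = 210.3 kJ

(1) × 2: (2)·(+82.1) = +164.2 kJ
(2) reversed: +46.1 kJ
ΔHrxn = (2)·(+82.1) + (-1)·(-46.1) = 210.3 kJ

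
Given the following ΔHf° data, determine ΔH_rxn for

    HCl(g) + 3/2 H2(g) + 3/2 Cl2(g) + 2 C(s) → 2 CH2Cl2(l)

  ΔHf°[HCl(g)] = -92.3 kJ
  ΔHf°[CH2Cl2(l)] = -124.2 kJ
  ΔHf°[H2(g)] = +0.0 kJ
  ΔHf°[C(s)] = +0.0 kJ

ΔH°rxn = Σ nΔHf°(products) − Σ nΔHf°(reactants).
Products: 2·(-124.2) = -248.4
Reactants: 1·(-92.3) + 3/2·(+0.0) + 3/2·(+0.0) + 2·(+0.0) = -92.3
ΔH_rxn = (-248.4) − (-92.3) = -156.1 kJ

ΔH_rxn = -156.1 kJ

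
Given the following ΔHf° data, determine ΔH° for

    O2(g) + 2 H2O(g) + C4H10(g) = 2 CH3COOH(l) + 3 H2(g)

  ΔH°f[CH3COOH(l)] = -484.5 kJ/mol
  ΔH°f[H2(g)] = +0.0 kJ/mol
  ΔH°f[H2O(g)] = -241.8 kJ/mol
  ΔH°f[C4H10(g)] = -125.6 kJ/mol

Products: 2·(-484.5) + 3·(+0.0) = -969.0
Reactants: 1·(+0.0) + 2·(-241.8) + 1·(-125.6) = -609.2
ΔH° = (-969.0) − (-609.2) = -359.8 kJ/mol

ΔH° = -359.8 kJ/mol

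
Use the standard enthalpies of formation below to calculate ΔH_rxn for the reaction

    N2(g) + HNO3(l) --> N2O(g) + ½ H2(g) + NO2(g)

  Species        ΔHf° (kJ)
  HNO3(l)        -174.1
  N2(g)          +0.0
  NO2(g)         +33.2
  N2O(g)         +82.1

ΔH_rxn = 289.4 kJ

ΔH°rxn = Σ nΔHf°(products) − Σ nΔHf°(reactants).
Products: 1·(+82.1) + 1/2·(+0.0) + 1·(+33.2) = +115.3
Reactants: 1·(+0.0) + 1·(-174.1) = -174.1
ΔH_rxn = (+115.3) − (-174.1) = 289.4 kJ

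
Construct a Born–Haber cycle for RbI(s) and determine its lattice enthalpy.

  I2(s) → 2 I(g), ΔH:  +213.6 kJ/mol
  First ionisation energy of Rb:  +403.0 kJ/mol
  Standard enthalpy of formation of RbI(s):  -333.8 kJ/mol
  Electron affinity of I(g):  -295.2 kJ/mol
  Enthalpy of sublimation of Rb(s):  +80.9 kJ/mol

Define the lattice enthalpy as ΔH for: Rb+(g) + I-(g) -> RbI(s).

U = -629.3 kJ/mol

ΔHf° = 1·ΔHsub + 1·(ΣIE) + 1/2·D(I2) + 1·EA + U
-333.8 = 1·(+80.9) + 1·(+403.0) + 1/2·(+213.6) + 1·(-295.2) + U
U = -333.8 − (+295.5) = -629.3 kJ/mol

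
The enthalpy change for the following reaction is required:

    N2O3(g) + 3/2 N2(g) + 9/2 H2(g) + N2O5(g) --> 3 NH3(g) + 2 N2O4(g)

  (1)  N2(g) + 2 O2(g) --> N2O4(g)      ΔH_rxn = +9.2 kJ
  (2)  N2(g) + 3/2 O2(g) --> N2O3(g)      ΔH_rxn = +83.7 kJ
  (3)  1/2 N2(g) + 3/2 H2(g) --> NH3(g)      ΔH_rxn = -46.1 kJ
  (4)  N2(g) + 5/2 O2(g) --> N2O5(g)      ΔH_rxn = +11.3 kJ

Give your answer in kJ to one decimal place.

ΔH_rxn = -214.9 kJ

(1) × 2: (2)·(+9.2) = +18.4 kJ
(2) reversed: -83.7 kJ
(3) × 3: (3)·(-46.1) = -138.3 kJ
(4) reversed: -11.3 kJ
Since enthalpy is a state function, ΔH_rxn = (2)·(+9.2) + (-1)·(+83.7) + (3)·(-46.1) + (-1)·(+11.3) = -214.9 kJ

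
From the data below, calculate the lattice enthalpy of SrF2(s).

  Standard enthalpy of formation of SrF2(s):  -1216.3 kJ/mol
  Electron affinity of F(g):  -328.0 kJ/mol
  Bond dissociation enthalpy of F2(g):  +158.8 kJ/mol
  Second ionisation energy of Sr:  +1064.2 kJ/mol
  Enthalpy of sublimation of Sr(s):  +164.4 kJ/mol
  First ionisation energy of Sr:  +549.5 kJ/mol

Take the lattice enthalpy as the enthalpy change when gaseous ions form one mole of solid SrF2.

U = -2497.2 kJ/mol

ΔHf° = 1·ΔHsub + 1·(ΣIE) + 1·D(F2) + 2·EA + U
-1216.3 = 1·(+164.4) + 1·(+1613.7) + 1·(+158.8) + 2·(-328.0) + U
U = -1216.3 − (+1280.9) = -2497.2 kJ/mol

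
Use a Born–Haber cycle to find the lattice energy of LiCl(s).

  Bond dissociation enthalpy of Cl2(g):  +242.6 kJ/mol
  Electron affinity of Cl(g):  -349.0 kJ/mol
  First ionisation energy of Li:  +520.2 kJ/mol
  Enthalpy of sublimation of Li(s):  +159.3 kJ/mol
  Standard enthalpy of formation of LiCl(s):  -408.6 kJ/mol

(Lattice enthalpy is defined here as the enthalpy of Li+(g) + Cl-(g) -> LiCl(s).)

U = -860.4 kJ/mol

ΔHf° = 1·ΔHsub + 1·(ΣIE) + 1/2·D(Cl2) + 1·EA + U
-408.6 = 1·(+159.3) + 1·(+520.2) + 1/2·(+242.6) + 1·(-349.0) + U
U = -408.6 − (+451.8) = -860.4 kJ/mol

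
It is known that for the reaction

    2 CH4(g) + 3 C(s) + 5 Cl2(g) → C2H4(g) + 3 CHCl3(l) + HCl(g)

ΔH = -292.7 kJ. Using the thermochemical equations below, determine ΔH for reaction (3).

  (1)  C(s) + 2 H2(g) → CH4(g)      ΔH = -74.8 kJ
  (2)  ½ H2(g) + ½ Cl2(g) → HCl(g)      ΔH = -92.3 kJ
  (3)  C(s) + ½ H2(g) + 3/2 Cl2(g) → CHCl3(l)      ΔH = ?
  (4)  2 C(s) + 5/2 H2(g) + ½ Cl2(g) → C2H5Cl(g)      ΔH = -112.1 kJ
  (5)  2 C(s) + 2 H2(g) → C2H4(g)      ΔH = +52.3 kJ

ΔH = -134.1 kJ

(1) reversed and × 2 (reverse to put CH4(g) on the reactant side; scale by 2 for the 2 CH4(g)): (-2)·(-74.8) = +149.6 kJ
(2) as written (HCl(g) already on the product side): -92.3 kJ
(3) × 3 (scale by 3 for the 3 CHCl3(l)): contributes 3·x
(4): not needed (C2H5Cl(g) appears nowhere else).
(5) as written (C2H4(g) already on the product side): +52.3 kJ
-292.7 = (+149.6) + (-92.3) + (+52.3) + 3·x
x = (-292.7 − (+109.6)) / (3) = -134.1 kJ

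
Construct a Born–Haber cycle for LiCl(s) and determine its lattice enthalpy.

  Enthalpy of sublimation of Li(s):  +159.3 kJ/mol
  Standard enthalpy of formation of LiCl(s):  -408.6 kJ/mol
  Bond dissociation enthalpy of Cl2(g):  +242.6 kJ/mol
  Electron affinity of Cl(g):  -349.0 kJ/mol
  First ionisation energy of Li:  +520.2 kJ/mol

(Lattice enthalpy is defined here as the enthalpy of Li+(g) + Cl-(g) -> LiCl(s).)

ΔHf° = 1·ΔHsub + 1·(ΣIE) + 1/2·D(Cl2) + 1·EA + U
-408.6 = 1·(+159.3) + 1·(+520.2) + 1/2·(+242.6) + 1·(-349.0) + U
U = -408.6 − (+451.8) = -860.4 kJ/mol

U = -860.4 kJ/mol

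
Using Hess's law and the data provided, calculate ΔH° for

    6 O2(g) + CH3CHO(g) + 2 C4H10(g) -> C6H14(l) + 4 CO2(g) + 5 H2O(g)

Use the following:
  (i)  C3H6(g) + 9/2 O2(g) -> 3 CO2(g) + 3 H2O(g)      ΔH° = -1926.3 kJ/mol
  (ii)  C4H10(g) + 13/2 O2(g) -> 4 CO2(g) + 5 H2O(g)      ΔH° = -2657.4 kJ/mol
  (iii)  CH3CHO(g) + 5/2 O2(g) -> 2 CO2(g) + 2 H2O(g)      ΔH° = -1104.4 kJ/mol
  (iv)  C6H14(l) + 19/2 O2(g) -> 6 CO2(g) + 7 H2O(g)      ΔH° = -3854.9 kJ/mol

ΔH° = -2564.3 kJ/mol

(i): not needed (C3H6(g) appears nowhere else).
(ii) × 2 (×2 to match 2 C4H10(g) in the target): (2)·(-2657.4) = -5314.8 kJ/mol
(iii) as written (CH3CHO(g) already on the reactant side): -1104.4 kJ/mol
(iv) reversed (C6H14(l) must end up as a product): +3854.9 kJ/mol
By Hess's law, ΔH° = (-5314.8) + (-1104.4) + (+3854.9) = -2564.3 kJ/mol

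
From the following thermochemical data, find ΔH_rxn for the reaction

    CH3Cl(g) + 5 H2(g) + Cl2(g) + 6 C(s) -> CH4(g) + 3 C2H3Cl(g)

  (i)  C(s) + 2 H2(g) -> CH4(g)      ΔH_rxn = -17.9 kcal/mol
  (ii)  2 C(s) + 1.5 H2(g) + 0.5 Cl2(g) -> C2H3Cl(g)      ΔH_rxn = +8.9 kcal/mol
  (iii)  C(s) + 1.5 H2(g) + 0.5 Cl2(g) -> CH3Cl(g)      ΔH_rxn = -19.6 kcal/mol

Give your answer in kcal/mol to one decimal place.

ΔH_rxn = 28.4 kcal/mol

(i) as written: -17.9 kcal/mol
(ii) × 3: (3)·(+8.9) = +26.7 kcal/mol
(iii) reversed: +19.6 kcal/mol
Since enthalpy is a state function, ΔH_rxn = (1)·(-17.9) + (3)·(+8.9) + (-1)·(-19.6) = 28.4 kcal/mol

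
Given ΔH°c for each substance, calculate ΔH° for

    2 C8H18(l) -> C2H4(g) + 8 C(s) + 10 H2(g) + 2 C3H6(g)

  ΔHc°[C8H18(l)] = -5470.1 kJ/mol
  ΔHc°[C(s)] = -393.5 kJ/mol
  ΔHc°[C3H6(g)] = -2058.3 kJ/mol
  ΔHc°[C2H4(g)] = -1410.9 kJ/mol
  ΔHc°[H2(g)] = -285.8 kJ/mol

With combustion enthalpies, reactants minus products:
= [2·(-5470.1)] − [1·(-1410.9) + 8·(-393.5) + 10·(-285.8) + 2·(-2058.3)]
= 593.3 kJ/mol

ΔH° = 593.3 kJ/mol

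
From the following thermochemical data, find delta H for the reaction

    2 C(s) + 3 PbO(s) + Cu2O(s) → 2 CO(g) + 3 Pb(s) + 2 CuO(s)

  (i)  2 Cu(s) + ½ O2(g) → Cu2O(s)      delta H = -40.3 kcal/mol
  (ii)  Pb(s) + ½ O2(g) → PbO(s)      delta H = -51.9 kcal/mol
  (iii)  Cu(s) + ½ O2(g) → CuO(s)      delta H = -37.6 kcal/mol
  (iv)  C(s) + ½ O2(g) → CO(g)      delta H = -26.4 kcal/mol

delta H = 68.0 kcal/mol

(i) reversed (Cu2O(s) must end up as a reactant): +40.3 kcal/mol
(ii) reversed and × 3 (PbO(s) must end up as a reactant; ×3 to match 3 PbO(s) in the target): (-3)·(-51.9) = +155.7 kcal/mol
(iii) × 2 (scale by 2 for the 2 CuO(s)): (2)·(-37.6) = -75.2 kcal/mol
(iv) × 2 (scale by 2 for the 2 CO(g)): (2)·(-26.4) = -52.8 kcal/mol
Since enthalpy is a state function, delta H = (-1)·(-40.3) + (-3)·(-51.9) + (2)·(-37.6) + (2)·(-26.4) = 68.0 kcal/mol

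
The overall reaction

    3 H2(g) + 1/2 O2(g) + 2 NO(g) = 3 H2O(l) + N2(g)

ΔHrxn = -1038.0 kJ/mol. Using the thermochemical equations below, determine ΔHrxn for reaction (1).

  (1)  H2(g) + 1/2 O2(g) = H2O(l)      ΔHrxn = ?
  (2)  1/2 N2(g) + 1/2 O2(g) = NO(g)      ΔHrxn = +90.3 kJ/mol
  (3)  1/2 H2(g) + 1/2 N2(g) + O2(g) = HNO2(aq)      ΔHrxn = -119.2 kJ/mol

ΔHrxn = -285.8 kJ/mol

(1) × 3: contributes 3·x
(2) reversed and × 2: (-2)·(+90.3) = -180.6 kJ/mol
(3): not needed.
-1038.0 = (-180.6) + 3·x
x = (-1038.0 − (-180.6)) / (3) = -285.8 kJ/mol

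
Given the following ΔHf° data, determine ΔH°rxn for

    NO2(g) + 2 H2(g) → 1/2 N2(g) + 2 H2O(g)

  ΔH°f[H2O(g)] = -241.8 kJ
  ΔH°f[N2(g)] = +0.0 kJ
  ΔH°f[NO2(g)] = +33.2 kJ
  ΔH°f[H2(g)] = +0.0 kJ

ΔH°rxn = -516.8 kJ

Products: 1/2·(+0.0) + 2·(-241.8) = -483.6
Reactants: 1·(+33.2) + 2·(+0.0) = +33.2
ΔH°rxn = (-483.6) − (+33.2) = -516.8 kJ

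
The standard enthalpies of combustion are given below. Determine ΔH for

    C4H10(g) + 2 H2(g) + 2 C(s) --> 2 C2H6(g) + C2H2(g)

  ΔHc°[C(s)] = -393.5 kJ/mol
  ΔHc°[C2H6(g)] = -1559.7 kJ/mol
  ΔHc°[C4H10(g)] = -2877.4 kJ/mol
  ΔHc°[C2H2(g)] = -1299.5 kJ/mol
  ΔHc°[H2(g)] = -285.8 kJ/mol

Using ΔH = Σ nΔHc°(reactants) − Σ nΔHc°(products):
= [1·(-2877.4) + 2·(-285.8) + 2·(-393.5)] − [2·(-1559.7) + 1·(-1299.5)]
= 182.9 kJ/mol

ΔH = 182.9 kJ/mol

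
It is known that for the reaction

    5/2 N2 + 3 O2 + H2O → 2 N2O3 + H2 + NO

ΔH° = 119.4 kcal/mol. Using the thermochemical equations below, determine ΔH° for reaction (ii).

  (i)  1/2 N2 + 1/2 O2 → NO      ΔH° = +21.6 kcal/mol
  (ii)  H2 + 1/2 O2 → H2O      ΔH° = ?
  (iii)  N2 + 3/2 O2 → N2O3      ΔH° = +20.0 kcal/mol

ΔH° = -57.8 kcal/mol

(i) as written: +21.6 kcal/mol
(ii) reversed: contributes −x
(iii) × 2: (2)·(+20.0) = +40.0 kcal/mol
+119.4 = (+21.6) + (+40.0) − x
x = (+119.4 − (+61.6)) / (-1) = -57.8 kcal/mol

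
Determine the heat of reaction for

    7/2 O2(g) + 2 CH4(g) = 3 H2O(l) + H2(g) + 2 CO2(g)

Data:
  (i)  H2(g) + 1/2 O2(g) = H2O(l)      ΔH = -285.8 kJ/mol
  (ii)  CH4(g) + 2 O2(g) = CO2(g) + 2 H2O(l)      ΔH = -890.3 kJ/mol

(i) reversed: +285.8 kJ/mol
(ii) × 2: (2)·(-890.3) = -1780.6 kJ/mol
Summing the manipulated equations, ΔH = (+285.8) + (-1780.6) = -1494.8 kJ/mol

ΔH = -1494.8 kJ/mol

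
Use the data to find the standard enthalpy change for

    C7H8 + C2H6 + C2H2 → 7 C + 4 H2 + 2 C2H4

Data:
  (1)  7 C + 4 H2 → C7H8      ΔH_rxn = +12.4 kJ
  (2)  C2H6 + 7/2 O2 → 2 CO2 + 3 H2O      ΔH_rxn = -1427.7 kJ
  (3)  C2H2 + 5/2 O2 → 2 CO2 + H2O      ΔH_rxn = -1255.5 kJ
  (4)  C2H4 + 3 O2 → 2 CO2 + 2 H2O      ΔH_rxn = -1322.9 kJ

ΔH_rxn = -49.8 kJ

(1) reversed (reverse to put C7H8 on the reactant side): -12.4 kJ
(2) as written (C2H6 already on the reactant side): -1427.7 kJ
(3) as written (C2H2 already on the reactant side): -1255.5 kJ
(4) reversed and × 2 (C2H4 must end up as a product; scale by 2 for the 2 C2H4): (-2)·(-1322.9) = +2645.8 kJ
Summing the manipulated equations, ΔH_rxn = (-1)·(+12.4) + (1)·(-1427.7) + (1)·(-1255.5) + (-2)·(-1322.9) = -49.8 kJ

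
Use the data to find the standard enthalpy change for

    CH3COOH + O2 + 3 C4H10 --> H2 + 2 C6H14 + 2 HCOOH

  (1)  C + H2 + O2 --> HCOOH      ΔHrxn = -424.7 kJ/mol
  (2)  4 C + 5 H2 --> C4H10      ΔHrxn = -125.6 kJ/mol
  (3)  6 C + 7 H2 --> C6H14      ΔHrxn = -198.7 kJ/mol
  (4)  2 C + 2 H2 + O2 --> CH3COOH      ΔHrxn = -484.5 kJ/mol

(1) × 2: (2)·(-424.7) = -849.4 kJ/mol
(2) reversed and × 3: (-3)·(-125.6) = +376.8 kJ/mol
(3) × 2: (2)·(-198.7) = -397.4 kJ/mol
(4) reversed: +484.5 kJ/mol
ΔHrxn = (2)·(-424.7) + (-3)·(-125.6) + (2)·(-198.7) + (-1)·(-484.5) = -385.5 kJ/mol

ΔHrxn = -385.5 kJ/mol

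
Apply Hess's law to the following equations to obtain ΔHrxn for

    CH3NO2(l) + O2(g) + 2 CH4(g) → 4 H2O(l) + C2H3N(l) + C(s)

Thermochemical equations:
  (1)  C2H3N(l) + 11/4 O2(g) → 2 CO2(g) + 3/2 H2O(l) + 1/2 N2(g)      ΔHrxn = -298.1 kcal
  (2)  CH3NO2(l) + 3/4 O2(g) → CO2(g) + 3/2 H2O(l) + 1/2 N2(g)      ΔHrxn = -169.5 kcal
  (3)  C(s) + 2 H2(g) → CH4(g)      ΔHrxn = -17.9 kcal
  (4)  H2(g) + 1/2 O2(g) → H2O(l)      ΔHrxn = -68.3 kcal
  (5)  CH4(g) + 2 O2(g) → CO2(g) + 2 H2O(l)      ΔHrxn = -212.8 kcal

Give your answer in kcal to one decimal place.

ΔHrxn = -202.9 kcal

(1) reversed: +298.1 kcal
(2) as written: -169.5 kcal
(3) reversed: +17.9 kcal
(4) × 2: (2)·(-68.3) = -136.6 kcal
(5) as written: -212.8 kcal
Since enthalpy is a state function, ΔHrxn = (-1)·(-298.1) + (1)·(-169.5) + (-1)·(-17.9) + (2)·(-68.3) + (1)·(-212.8) = -202.9 kcal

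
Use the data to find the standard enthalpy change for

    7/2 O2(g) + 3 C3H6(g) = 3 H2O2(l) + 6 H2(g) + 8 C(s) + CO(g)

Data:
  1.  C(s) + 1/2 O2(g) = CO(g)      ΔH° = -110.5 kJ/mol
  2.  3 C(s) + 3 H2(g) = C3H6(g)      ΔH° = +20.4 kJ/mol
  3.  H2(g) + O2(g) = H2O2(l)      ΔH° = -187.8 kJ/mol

ΔH° = -735.1 kJ/mol

eq. 1 as written: -110.5 kJ/mol
eq. 2 reversed and × 3: (-3)·(+20.4) = -61.2 kJ/mol
eq. 3 × 3: (3)·(-187.8) = -563.4 kJ/mol
ΔH° = (1)·(-110.5) + (-3)·(+20.4) + (3)·(-187.8) = -735.1 kJ/mol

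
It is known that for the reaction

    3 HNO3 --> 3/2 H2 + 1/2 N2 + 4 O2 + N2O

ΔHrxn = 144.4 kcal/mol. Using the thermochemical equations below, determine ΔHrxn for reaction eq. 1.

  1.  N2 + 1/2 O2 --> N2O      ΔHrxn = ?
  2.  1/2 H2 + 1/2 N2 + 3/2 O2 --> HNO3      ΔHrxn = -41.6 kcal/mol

ΔHrxn = 19.6 kcal/mol

eq. 1 as written (N2O already on the product side): contributes x
eq. 2 reversed and × 3 (HNO3 must end up as a reactant; ×3 to match 3 HNO3 in the target): (-3)·(-41.6) = +124.8 kcal/mol
+144.4 = (+124.8) + x
x = (+144.4 − (+124.8)) / (1) = 19.6 kcal/mol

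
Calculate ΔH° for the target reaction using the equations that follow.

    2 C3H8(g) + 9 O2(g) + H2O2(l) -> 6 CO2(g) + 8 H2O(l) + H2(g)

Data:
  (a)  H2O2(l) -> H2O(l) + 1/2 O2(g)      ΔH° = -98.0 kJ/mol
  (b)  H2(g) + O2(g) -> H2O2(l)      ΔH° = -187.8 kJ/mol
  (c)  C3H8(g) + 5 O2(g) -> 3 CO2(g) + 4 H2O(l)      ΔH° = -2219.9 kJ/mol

(a): not needed.
(b) reversed: +187.8 kJ/mol
(c) × 2: (2)·(-2219.9) = -4439.8 kJ/mol
ΔH° = (-1)·(-187.8) + (2)·(-2219.9) = -4252.0 kJ/mol

ΔH° = -4252.0 kJ/mol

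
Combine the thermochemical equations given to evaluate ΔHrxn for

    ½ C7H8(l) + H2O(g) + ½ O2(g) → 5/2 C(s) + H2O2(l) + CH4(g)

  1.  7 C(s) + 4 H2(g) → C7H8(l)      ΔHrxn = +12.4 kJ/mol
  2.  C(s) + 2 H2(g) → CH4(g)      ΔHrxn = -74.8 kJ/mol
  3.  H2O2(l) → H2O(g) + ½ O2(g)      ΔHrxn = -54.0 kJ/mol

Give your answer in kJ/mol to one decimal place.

eq. 1 reversed and × 1/2 (reverse to put C7H8(l) on the reactant side; scale by 1/2 for the 1/2 C7H8(l)): (-1/2)·(+12.4) = -6.2 kJ/mol
eq. 2 as written (CH4(g) already on the product side): -74.8 kJ/mol
eq. 3 reversed (H2O2(l) must end up as a product): +54.0 kJ/mol
ΔHrxn = (-6.2) + (-74.8) + (+54.0) = -27.0 kJ/mol

ΔHrxn = -27.0 kJ/mol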